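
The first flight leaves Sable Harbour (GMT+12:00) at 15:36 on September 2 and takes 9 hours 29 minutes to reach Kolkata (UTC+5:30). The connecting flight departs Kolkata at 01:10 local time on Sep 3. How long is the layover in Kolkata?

Convert departure to UTC: 15:36 − 12:00 = 03:36 UTC on Sep 2.
Add 9 hours and 29 minutes flight time → 13:05 UTC.
Kolkata is UTC+5:30, so local arrival = 13:05 + 5:30 = 18:35 on Sep 2.
Layover = 01:10 − 18:35 (+1 day) = 6 hours 35 minutes.

6 hours 35 minutes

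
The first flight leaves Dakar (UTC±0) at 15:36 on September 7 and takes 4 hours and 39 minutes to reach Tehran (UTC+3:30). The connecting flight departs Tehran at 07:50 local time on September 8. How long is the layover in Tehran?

8 hours 5 minutes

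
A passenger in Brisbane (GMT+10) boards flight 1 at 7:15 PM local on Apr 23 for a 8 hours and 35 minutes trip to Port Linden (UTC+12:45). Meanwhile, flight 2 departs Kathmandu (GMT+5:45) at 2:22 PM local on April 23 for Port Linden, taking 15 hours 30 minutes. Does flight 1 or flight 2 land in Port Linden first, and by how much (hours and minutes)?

Flight 1 in UTC: 7:15 PM − 10:00 = 9:15 AM on Apr 23.
+8 hours and 35 minutes → arrive 5:50 PM UTC on Apr 23.
Flight 2 in UTC: 2:22 PM − 5:45 = 8:37 AM on Apr 23.
+15 hours 30 minutes → arrive 12:07 AM UTC on Apr 24.
Flight 1 lands earlier by 6 hours 17 minutes.

the first, by 6 hours 17 minutes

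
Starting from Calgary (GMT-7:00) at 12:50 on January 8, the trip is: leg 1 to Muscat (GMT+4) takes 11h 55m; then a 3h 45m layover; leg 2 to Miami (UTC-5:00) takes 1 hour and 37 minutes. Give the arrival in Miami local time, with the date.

08:07 on Jan 9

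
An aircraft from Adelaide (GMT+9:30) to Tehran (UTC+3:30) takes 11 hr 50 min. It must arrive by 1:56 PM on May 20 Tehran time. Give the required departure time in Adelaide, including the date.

Target arrival in UTC: 1:56 PM − 3:30 = 10:26 AM on May 20.
Subtract 11 hours and 50 minutes → departure 10:36 PM UTC on May 19.
Adelaide is UTC+9:30: 10:36 PM + 9:30 = 8:06 AM on May 20.

8:06 AM on May 20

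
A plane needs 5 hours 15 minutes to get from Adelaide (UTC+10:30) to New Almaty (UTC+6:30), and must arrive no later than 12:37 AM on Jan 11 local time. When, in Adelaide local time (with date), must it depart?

11:22 PM on January 10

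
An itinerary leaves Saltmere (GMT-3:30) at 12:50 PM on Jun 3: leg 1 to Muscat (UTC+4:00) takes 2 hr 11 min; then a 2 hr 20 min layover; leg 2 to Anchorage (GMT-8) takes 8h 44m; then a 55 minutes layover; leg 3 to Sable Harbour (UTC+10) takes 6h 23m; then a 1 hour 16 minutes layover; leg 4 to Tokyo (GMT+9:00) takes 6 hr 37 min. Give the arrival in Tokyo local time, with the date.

Convert departure to UTC: 12:50 PM + 3:30 = 4:20 PM UTC on Jun 3.
Add 2 hours 11 minutes leg 1 → 6:31 PM UTC.
Add 2 hours and 20 minutes layover in Muscat → 8:51 PM UTC.
Add 8 hours 44 minutes leg 2 → 5:35 AM UTC (Jun 4).
Add 55 minutes layover in Anchorage → 6:30 AM UTC.
Add 6 hours 23 minutes leg 3 → 12:53 PM UTC.
Add 1 hour and 16 minutes layover in Sable Harbour → 2:09 PM UTC.
Add 6 hours 37 minutes leg 4 → 8:46 PM UTC.
Tokyo is UTC+9:00, so local arrival = 8:46 PM + 9:00 = 5:46 AM on Jun 5.

5:46 AM on June 5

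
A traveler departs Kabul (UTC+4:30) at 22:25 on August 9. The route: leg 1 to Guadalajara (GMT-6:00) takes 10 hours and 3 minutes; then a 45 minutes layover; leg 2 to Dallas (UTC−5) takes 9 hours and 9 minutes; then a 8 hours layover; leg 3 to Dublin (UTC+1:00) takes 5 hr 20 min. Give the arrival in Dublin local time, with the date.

04:12 on August 11

Convert departure to UTC: 22:25 − 4:30 = 17:55 UTC on Aug 9.
Add 10 hours 3 minutes leg 1 → 03:58 UTC (Aug 10).
Add 45 minutes layover in Guadalajara → 04:43 UTC.
Add 9 hours 9 minutes leg 2 → 13:52 UTC.
Add 8 hours layover in Dallas → 21:52 UTC.
Add 5 hours 20 minutes leg 3 → 03:12 UTC (Aug 11).
Dublin is UTC+1:00, so local arrival = 03:12 + 1:00 = 04:12 on Aug 11.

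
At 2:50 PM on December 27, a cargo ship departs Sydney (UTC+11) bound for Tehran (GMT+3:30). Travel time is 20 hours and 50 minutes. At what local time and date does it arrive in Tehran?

4:10 AM on Dec 28

Convert departure to UTC: 2:50 PM − 11:00 = 3:50 AM UTC on Dec 27.
Add 20 hours 50 minutes travel time → 12:40 AM UTC (Dec 28).
Tehran is UTC+3:30, so local arrival = 12:40 AM + 3:30 = 4:10 AM on Dec 28.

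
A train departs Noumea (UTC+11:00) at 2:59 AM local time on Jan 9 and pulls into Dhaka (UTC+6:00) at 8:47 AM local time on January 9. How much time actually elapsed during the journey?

10 hours 48 minutes

Departure in UTC: 2:59 AM − 11:00 = 3:59 PM on Jan 8.
Arrival in UTC: 8:47 AM − 6:00 = 2:47 AM on Jan 9.
Elapsed = 2:47 AM − 3:59 PM (+1 day) = 10 hours 48 minutes.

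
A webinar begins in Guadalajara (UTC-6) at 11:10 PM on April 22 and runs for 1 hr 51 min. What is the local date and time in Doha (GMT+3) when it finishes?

Doha is 9:00 ahead of Guadalajara.
After 1 hour 51 minutes it is 1:01 AM (Apr 23) in Guadalajara.
Shift by the zone difference: 1:01 AM + 9:00 = 10:01 AM on Apr 23 in Doha.

10:01 AM on April 23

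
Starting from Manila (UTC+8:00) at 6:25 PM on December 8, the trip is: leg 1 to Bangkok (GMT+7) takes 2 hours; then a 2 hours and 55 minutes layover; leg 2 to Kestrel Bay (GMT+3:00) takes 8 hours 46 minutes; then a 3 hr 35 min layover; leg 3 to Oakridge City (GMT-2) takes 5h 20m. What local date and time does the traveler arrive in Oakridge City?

Convert departure to UTC: 6:25 PM − 8:00 = 10:25 AM UTC on Dec 8.
Add 2 hours leg 1 → 12:25 PM UTC.
Add 2 hours and 55 minutes layover in Bangkok → 3:20 PM UTC.
Add 8 hours 46 minutes leg 2 → 12:06 AM UTC (Dec 9).
Add 3 hours and 35 minutes layover in Kestrel Bay → 3:41 AM UTC.
Add 5 hours and 20 minutes leg 3 → 9:01 AM UTC.
Oakridge City is UTC−2:00, so local arrival = 9:01 AM − 2:00 = 7:01 AM on Dec 9.

7:01 AM on December 9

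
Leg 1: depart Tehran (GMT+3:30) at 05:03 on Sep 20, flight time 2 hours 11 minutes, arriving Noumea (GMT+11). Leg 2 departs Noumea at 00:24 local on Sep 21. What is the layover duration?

9 hours 40 minutes

Convert departure to UTC: 05:03 − 3:30 = 01:33 UTC on Sep 20.
Add 2 hours 11 minutes flight time → 03:44 UTC.
Noumea is UTC+11:00, so local arrival = 03:44 + 11:00 = 14:44 on Sep 20.
Layover = 00:24 − 14:44 (+1 day) = 9 hours 40 minutes.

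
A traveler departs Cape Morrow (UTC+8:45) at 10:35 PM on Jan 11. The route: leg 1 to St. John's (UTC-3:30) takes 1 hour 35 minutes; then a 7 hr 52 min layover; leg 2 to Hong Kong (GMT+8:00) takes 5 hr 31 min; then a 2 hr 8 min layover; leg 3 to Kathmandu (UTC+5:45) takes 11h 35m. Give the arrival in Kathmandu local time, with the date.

12:16 AM on Jan 13

Convert departure to UTC: 10:35 PM − 8:45 = 1:50 PM UTC on Jan 11.
Add 1 hour and 35 minutes leg 1 → 3:25 PM UTC.
Add 7 hours and 52 minutes layover in St. John's → 11:17 PM UTC.
Add 5 hours and 31 minutes leg 2 → 4:48 AM UTC (Jan 12).
Add 2 hours 8 minutes layover in Hong Kong → 6:56 AM UTC.
Add 11 hours and 35 minutes leg 3 → 6:31 PM UTC.
Kathmandu is UTC+5:45, so local arrival = 6:31 PM + 5:45 = 12:16 AM on Jan 13.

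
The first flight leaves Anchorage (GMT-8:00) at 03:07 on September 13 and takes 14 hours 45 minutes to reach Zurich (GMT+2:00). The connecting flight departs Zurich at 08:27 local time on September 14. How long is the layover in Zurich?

Convert departure to UTC: 03:07 + 8:00 = 11:07 UTC on Sep 13.
Add 14 hours and 45 minutes flight time → 01:52 UTC (Sep 14).
Zurich is UTC+2:00, so local arrival = 01:52 + 2:00 = 03:52 on Sep 14.
Layover = 08:27 − 03:52 = 4 hours 35 minutes.

4 hours 35 minutes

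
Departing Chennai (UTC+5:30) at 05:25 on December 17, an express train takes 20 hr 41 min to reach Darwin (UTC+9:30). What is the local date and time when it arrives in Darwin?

Convert departure to UTC: 05:25 − 5:30 = 23:55 UTC on Dec 16.
Add 20 hours and 41 minutes travel time → 20:36 UTC (Dec 17).
Darwin is UTC+9:30, so local arrival = 20:36 + 9:30 = 06:06 on Dec 18.

06:06 on December 18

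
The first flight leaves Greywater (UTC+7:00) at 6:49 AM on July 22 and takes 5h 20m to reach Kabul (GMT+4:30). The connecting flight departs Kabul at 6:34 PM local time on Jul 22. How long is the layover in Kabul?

Convert departure to UTC: 6:49 AM − 7:00 = 11:49 PM UTC on Jul 21.
Add 5 hours 20 minutes flight time → 5:09 AM UTC (Jul 22).
Kabul is UTC+4:30, so local arrival = 5:09 AM + 4:30 = 9:39 AM on Jul 22.
Layover = 6:34 PM − 9:39 AM = 8 hours 55 minutes.

8 hours 55 minutes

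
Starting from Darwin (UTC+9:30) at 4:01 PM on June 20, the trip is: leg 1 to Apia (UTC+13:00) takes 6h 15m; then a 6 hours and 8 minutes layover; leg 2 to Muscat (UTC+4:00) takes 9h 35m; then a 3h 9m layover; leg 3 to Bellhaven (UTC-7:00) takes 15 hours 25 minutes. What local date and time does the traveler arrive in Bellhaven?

4:03 PM on Jun 21

Convert departure to UTC: 4:01 PM − 9:30 = 6:31 AM UTC on Jun 20.
Add 6 hours 15 minutes leg 1 → 12:46 PM UTC.
Add 6 hours 8 minutes layover in Apia → 6:54 PM UTC.
Add 9 hours and 35 minutes leg 2 → 4:29 AM UTC (Jun 21).
Add 3 hours and 9 minutes layover in Muscat → 7:38 AM UTC.
Add 15 hours 25 minutes leg 3 → 11:03 PM UTC.
Bellhaven is UTC−7:00, so local arrival = 11:03 PM − 7:00 = 4:03 PM on Jun 21.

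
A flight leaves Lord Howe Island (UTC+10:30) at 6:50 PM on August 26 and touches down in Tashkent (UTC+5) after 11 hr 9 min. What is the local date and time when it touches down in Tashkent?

12:29 AM on Aug 27

Convert departure to UTC: 6:50 PM − 10:30 = 8:20 AM UTC on Aug 26.
Add 11 hours and 9 minutes travel time → 7:29 PM UTC.
Tashkent is UTC+5:00, so local arrival = 7:29 PM + 5:00 = 12:29 AM on Aug 27.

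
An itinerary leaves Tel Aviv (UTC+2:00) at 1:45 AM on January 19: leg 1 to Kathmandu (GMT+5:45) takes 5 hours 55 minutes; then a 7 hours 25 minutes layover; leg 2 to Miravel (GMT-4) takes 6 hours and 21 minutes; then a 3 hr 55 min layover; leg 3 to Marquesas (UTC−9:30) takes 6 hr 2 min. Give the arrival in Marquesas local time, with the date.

7:53 PM on January 19

Convert departure to UTC: 1:45 AM − 2:00 = 11:45 PM UTC on Jan 18.
Add 5 hours and 55 minutes leg 1 → 5:40 AM UTC (Jan 19).
Add 7 hours and 25 minutes layover in Kathmandu → 1:05 PM UTC.
Add 6 hours and 21 minutes leg 2 → 7:26 PM UTC.
Add 3 hours 55 minutes layover in Miravel → 11:21 PM UTC.
Add 6 hours 2 minutes leg 3 → 5:23 AM UTC (Jan 20).
Marquesas is UTC−9:30, so local arrival = 5:23 AM − 9:30 = 7:53 PM on Jan 19.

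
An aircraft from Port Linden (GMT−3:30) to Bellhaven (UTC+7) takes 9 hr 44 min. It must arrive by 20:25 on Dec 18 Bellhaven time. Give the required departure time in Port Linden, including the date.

00:11 on Dec 18

Target arrival in UTC: 20:25 − 7:00 = 13:25 on Dec 18.
Subtract 9 hours and 44 minutes → departure 03:41 UTC on Dec 18.
Port Linden is UTC−3:30: 03:41 − 3:30 = 00:11 on Dec 18.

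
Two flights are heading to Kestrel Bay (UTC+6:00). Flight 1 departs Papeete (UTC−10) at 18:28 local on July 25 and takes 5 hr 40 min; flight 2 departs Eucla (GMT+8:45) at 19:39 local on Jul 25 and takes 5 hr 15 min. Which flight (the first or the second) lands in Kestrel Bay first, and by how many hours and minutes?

the second, by 17 hours 59 minutes

Flight 1 in UTC: 18:28 + 10:00 = 04:28 on Jul 26.
+5 hours 40 minutes → arrive 10:08 UTC on Jul 26.
Flight 2 in UTC: 19:39 − 8:45 = 10:54 on Jul 25.
+5 hours and 15 minutes → arrive 16:09 UTC on Jul 25.
Flight 2 lands earlier by 17 hours 59 minutes.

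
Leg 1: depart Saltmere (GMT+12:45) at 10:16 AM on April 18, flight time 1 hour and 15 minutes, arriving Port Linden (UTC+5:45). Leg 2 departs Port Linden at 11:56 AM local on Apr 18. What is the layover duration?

Convert departure to UTC: 10:16 AM − 12:45 = 9:31 PM UTC on Apr 17.
Add 1 hour and 15 minutes flight time → 10:46 PM UTC.
Port Linden is UTC+5:45, so local arrival = 10:46 PM + 5:45 = 4:31 AM on Apr 18.
Layover = 11:56 AM − 4:31 AM = 7 hours 25 minutes.

7 hours 25 minutes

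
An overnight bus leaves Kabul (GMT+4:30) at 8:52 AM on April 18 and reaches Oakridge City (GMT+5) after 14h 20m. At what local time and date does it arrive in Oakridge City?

11:42 PM on April 18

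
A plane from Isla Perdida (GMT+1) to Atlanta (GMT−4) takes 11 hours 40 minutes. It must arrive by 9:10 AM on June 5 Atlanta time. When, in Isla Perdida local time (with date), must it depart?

2:30 AM on Jun 5

Target arrival in UTC: 9:10 AM + 4:00 = 1:10 PM on Jun 5.
Subtract 11 hours 40 minutes → departure 1:30 AM UTC on Jun 5.
Isla Perdida is UTC+1:00: 1:30 AM + 1:00 = 2:30 AM on Jun 5.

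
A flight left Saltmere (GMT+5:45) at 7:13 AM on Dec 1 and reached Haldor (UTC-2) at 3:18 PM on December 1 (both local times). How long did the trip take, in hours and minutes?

Haldor is 7:45 behind Saltmere.
Clock-face elapsed time (ignoring zones) is 8 hours 5 minutes.
Actual elapsed = 8 hours 5 minutes + 7:45 = 15 hours 50 minutes.

15 hours 50 minutes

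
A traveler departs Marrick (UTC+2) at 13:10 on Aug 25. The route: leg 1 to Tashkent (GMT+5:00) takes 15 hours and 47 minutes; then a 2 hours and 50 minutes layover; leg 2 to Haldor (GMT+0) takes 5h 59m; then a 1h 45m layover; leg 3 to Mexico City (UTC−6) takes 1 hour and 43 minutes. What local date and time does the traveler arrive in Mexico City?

Convert departure to UTC: 13:10 − 2:00 = 11:10 UTC on Aug 25.
Add 15 hours 47 minutes leg 1 → 02:57 UTC (Aug 26).
Add 2 hours 50 minutes layover in Tashkent → 05:47 UTC.
Add 5 hours and 59 minutes leg 2 → 11:46 UTC.
Add 1 hour 45 minutes layover in Haldor → 13:31 UTC.
Add 1 hour 43 minutes leg 3 → 15:14 UTC.
Mexico City is UTC−6:00, so local arrival = 15:14 − 6:00 = 09:14 on Aug 26.

09:14 on Aug 26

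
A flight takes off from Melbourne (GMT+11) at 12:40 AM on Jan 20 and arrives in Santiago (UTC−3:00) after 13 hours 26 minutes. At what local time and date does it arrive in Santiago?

Santiago is 14:00 behind Melbourne.
After 13 hours 26 minutes it is 2:06 PM in Melbourne.
Shift by the zone difference: 2:06 PM − 14:00 = 12:06 AM on Jan 20 in Santiago.

12:06 AM on January 20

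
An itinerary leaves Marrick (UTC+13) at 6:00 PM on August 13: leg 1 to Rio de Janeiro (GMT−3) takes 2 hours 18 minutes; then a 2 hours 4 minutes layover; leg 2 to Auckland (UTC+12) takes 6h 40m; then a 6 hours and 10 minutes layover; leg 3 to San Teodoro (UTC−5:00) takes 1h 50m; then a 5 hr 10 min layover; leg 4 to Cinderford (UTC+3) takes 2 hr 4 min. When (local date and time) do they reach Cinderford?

10:16 AM on Aug 14

Convert departure to UTC: 6:00 PM − 13:00 = 5:00 AM UTC on Aug 13.
Add 2 hours 18 minutes leg 1 → 7:18 AM UTC.
Add 2 hours and 4 minutes layover in Rio de Janeiro → 9:22 AM UTC.
Add 6 hours and 40 minutes leg 2 → 4:02 PM UTC.
Add 6 hours and 10 minutes layover in Auckland → 10:12 PM UTC.
Add 1 hour and 50 minutes leg 3 → 12:02 AM UTC (Aug 14).
Add 5 hours and 10 minutes layover in San Teodoro → 5:12 AM UTC.
Add 2 hours 4 minutes leg 4 → 7:16 AM UTC.
Cinderford is UTC+3:00, so local arrival = 7:16 AM + 3:00 = 10:16 AM on Aug 14.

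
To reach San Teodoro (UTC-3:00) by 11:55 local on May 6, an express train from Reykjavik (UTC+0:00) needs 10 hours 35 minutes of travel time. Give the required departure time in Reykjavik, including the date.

04:20 on May 6

Target arrival in UTC: 11:55 + 3:00 = 14:55 on May 6.
Subtract 10 hours and 35 minutes → departure 04:20 UTC on May 6.
Reykjavik is UTC+0, so departure is 04:20 on May 6.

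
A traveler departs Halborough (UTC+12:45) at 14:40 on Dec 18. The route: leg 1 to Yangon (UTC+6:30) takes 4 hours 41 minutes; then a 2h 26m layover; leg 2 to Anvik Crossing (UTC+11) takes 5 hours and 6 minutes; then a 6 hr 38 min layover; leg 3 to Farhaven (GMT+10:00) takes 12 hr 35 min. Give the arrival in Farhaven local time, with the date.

19:21 on December 19

Convert departure to UTC: 14:40 − 12:45 = 01:55 UTC on Dec 18.
Add 4 hours and 41 minutes leg 1 → 06:36 UTC.
Add 2 hours 26 minutes layover in Yangon → 09:02 UTC.
Add 5 hours and 6 minutes leg 2 → 14:08 UTC.
Add 6 hours 38 minutes layover in Anvik Crossing → 20:46 UTC.
Add 12 hours 35 minutes leg 3 → 09:21 UTC (Dec 19).
Farhaven is UTC+10:00, so local arrival = 09:21 + 10:00 = 19:21 on Dec 19.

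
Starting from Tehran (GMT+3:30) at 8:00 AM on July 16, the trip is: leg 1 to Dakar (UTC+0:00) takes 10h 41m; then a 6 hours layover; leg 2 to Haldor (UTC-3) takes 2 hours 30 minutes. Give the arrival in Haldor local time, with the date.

Convert departure to UTC: 8:00 AM − 3:30 = 4:30 AM UTC on Jul 16.
Add 10 hours and 41 minutes leg 1 → 3:11 PM UTC.
Add 6 hours layover in Dakar → 9:11 PM UTC.
Add 2 hours 30 minutes leg 2 → 11:41 PM UTC.
Haldor is UTC−3:00, so local arrival = 11:41 PM − 3:00 = 8:41 PM on Jul 16.

8:41 PM on Jul 16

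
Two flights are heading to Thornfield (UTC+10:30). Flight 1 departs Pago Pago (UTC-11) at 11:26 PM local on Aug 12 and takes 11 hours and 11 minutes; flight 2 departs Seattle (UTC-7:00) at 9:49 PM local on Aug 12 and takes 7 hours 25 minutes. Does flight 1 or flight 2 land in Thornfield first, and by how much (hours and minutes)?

the second, by 9 hours 23 minutes

Flight 1 in UTC: 11:26 PM + 11:00 = 10:26 AM on Aug 13.
+11 hours 11 minutes → arrive 9:37 PM UTC on Aug 13.
Flight 2 in UTC: 9:49 PM + 7:00 = 4:49 AM on Aug 13.
+7 hours 25 minutes → arrive 12:14 PM UTC on Aug 13.
Flight 2 lands earlier by 9 hours 23 minutes.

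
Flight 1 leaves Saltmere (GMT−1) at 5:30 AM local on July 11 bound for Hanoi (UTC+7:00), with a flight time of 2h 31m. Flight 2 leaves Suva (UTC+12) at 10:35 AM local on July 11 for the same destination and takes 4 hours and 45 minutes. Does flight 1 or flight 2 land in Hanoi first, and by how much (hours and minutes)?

the second, by 5 hours 41 minutes

Flight 1 in UTC: 5:30 AM + 1:00 = 6:30 AM on Jul 11.
+2 hours 31 minutes → arrive 9:01 AM UTC on Jul 11.
Flight 2 in UTC: 10:35 AM − 12:00 = 10:35 PM on Jul 10.
+4 hours and 45 minutes → arrive 3:20 AM UTC on Jul 11.
Flight 2 lands earlier by 5 hours 41 minutes.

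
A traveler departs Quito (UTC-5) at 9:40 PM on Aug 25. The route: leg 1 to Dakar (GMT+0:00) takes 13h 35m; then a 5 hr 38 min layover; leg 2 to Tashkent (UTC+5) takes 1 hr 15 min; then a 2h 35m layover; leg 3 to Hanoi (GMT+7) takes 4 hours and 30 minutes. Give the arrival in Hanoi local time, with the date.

1:13 PM on Aug 27

Convert departure to UTC: 9:40 PM + 5:00 = 2:40 AM UTC on Aug 26.
Add 13 hours and 35 minutes leg 1 → 4:15 PM UTC.
Add 5 hours and 38 minutes layover in Dakar → 9:53 PM UTC.
Add 1 hour and 15 minutes leg 2 → 11:08 PM UTC.
Add 2 hours and 35 minutes layover in Tashkent → 1:43 AM UTC (Aug 27).
Add 4 hours and 30 minutes leg 3 → 6:13 AM UTC.
Hanoi is UTC+7:00, so local arrival = 6:13 AM + 7:00 = 1:13 PM on Aug 27.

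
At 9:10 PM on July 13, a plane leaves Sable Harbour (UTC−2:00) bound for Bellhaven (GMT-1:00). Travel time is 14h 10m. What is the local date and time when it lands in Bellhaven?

Bellhaven is 1:00 ahead of Sable Harbour.
After 14 hours 10 minutes it is 11:20 AM (Jul 14) in Sable Harbour.
Shift by the zone difference: 11:20 AM + 1:00 = 12:20 PM on Jul 14 in Bellhaven.

12:20 PM on Jul 14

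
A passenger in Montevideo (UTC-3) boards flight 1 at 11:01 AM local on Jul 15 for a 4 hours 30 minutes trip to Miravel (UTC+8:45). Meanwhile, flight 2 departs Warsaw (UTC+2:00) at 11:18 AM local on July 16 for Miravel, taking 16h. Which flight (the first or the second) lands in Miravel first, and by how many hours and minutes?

the first, by 30 hours 47 minutes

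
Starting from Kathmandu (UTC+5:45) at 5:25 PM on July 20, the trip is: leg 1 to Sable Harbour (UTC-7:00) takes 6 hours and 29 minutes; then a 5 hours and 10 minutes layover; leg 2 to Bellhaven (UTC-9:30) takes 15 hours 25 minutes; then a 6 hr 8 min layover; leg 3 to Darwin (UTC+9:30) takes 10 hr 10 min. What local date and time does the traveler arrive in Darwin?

4:32 PM on July 22

Convert departure to UTC: 5:25 PM − 5:45 = 11:40 AM UTC on Jul 20.
Add 6 hours and 29 minutes leg 1 → 6:09 PM UTC.
Add 5 hours 10 minutes layover in Sable Harbour → 11:19 PM UTC.
Add 15 hours 25 minutes leg 2 → 2:44 PM UTC (Jul 21).
Add 6 hours 8 minutes layover in Bellhaven → 8:52 PM UTC.
Add 10 hours and 10 minutes leg 3 → 7:02 AM UTC (Jul 22).
Darwin is UTC+9:30, so local arrival = 7:02 AM + 9:30 = 4:32 PM on Jul 22.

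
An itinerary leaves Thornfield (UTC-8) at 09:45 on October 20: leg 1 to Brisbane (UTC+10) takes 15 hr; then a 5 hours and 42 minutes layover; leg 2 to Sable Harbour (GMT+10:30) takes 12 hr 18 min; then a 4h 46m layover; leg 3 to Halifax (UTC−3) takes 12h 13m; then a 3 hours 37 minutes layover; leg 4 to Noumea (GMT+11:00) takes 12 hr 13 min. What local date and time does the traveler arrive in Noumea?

Convert departure to UTC: 09:45 + 8:00 = 17:45 UTC on Oct 20.
Add 15 hours leg 1 → 08:45 UTC (Oct 21).
Add 5 hours 42 minutes layover in Brisbane → 14:27 UTC.
Add 12 hours and 18 minutes leg 2 → 02:45 UTC (Oct 22).
Add 4 hours 46 minutes layover in Sable Harbour → 07:31 UTC.
Add 12 hours 13 minutes leg 3 → 19:44 UTC.
Add 3 hours 37 minutes layover in Halifax → 23:21 UTC.
Add 12 hours and 13 minutes leg 4 → 11:34 UTC (Oct 23).
Noumea is UTC+11:00, so local arrival = 11:34 + 11:00 = 22:34 on Oct 23.

22:34 on October 23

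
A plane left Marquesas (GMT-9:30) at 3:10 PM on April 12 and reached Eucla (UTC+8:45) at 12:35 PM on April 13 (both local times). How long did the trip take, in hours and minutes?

3 hours 10 minutes

Departure in UTC: 3:10 PM + 9:30 = 12:40 AM on Apr 13.
Arrival in UTC: 12:35 PM − 8:45 = 3:50 AM on Apr 13.
Elapsed = 3:50 AM − 12:40 AM = 3 hours 10 minutes.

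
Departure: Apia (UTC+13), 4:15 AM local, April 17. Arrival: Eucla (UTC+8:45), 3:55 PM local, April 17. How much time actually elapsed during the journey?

15 hours 55 minutes

Departure in UTC: 4:15 AM − 13:00 = 3:15 PM on Apr 16.
Arrival in UTC: 3:55 PM − 8:45 = 7:10 AM on Apr 17.
Elapsed = 7:10 AM − 3:15 PM (+1 day) = 15 hours 55 minutes.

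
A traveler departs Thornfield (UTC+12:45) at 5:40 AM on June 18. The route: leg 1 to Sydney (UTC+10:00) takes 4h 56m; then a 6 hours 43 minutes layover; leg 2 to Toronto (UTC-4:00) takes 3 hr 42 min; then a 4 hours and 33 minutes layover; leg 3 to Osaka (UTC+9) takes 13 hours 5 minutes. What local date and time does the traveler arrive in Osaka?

Convert departure to UTC: 5:40 AM − 12:45 = 4:55 PM UTC on Jun 17.
Add 4 hours 56 minutes leg 1 → 9:51 PM UTC.
Add 6 hours 43 minutes layover in Sydney → 4:34 AM UTC (Jun 18).
Add 3 hours and 42 minutes leg 2 → 8:16 AM UTC.
Add 4 hours 33 minutes layover in Toronto → 12:49 PM UTC.
Add 13 hours and 5 minutes leg 3 → 1:54 AM UTC (Jun 19).
Osaka is UTC+9:00, so local arrival = 1:54 AM + 9:00 = 10:54 AM on Jun 19.

10:54 AM on Jun 19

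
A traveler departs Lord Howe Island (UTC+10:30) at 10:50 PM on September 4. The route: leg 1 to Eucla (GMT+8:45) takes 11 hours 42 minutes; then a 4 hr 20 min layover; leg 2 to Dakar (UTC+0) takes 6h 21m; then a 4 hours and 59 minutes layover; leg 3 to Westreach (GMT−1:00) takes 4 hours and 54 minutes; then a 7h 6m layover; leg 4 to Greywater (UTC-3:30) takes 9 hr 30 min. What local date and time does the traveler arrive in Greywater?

9:42 AM on Sep 6

Convert departure to UTC: 10:50 PM − 10:30 = 12:20 PM UTC on Sep 4.
Add 11 hours 42 minutes leg 1 → 12:02 AM UTC (Sep 5).
Add 4 hours and 20 minutes layover in Eucla → 4:22 AM UTC.
Add 6 hours and 21 minutes leg 2 → 10:43 AM UTC.
Add 4 hours 59 minutes layover in Dakar → 3:42 PM UTC.
Add 4 hours and 54 minutes leg 3 → 8:36 PM UTC.
Add 7 hours 6 minutes layover in Westreach → 3:42 AM UTC (Sep 6).
Add 9 hours and 30 minutes leg 4 → 1:12 PM UTC.
Greywater is UTC−3:30, so local arrival = 1:12 PM − 3:30 = 9:42 AM on Sep 6.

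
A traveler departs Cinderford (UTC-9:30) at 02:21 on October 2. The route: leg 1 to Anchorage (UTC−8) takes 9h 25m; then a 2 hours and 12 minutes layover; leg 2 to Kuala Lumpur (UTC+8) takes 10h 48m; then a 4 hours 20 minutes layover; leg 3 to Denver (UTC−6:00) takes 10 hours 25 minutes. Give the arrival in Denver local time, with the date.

Convert departure to UTC: 02:21 + 9:30 = 11:51 UTC on Oct 2.
Add 9 hours 25 minutes leg 1 → 21:16 UTC.
Add 2 hours and 12 minutes layover in Anchorage → 23:28 UTC.
Add 10 hours 48 minutes leg 2 → 10:16 UTC (Oct 3).
Add 4 hours and 20 minutes layover in Kuala Lumpur → 14:36 UTC.
Add 10 hours and 25 minutes leg 3 → 01:01 UTC (Oct 4).
Denver is UTC−6:00, so local arrival = 01:01 − 6:00 = 19:01 on Oct 3.

19:01 on Oct 3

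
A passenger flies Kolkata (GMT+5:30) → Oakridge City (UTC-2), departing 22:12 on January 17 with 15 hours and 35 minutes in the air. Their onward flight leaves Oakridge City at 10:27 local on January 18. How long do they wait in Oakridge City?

Convert departure to UTC: 22:12 − 5:30 = 16:42 UTC on Jan 17.
Add 15 hours 35 minutes flight time → 08:17 UTC (Jan 18).
Oakridge City is UTC−2:00, so local arrival = 08:17 − 2:00 = 06:17 on Jan 18.
Layover = 10:27 − 06:17 = 4 hours 10 minutes.

4 hours 10 minutes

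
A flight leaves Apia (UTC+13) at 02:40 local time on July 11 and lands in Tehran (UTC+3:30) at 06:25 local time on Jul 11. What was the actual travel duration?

Departure in UTC: 02:40 − 13:00 = 13:40 on Jul 10.
Arrival in UTC: 06:25 − 3:30 = 02:55 on Jul 11.
Elapsed = 02:55 − 13:40 (+1 day) = 13 hours 15 minutes.

13 hours 15 minutes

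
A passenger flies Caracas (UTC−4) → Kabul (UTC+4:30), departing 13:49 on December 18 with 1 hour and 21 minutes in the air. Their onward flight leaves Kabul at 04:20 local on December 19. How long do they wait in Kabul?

Convert departure to UTC: 13:49 + 4:00 = 17:49 UTC on Dec 18.
Add 1 hour 21 minutes flight time → 19:10 UTC.
Kabul is UTC+4:30, so local arrival = 19:10 + 4:30 = 23:40 on Dec 18.
Layover = 04:20 − 23:40 (+1 day) = 4 hours 40 minutes.

4 hours 40 minutes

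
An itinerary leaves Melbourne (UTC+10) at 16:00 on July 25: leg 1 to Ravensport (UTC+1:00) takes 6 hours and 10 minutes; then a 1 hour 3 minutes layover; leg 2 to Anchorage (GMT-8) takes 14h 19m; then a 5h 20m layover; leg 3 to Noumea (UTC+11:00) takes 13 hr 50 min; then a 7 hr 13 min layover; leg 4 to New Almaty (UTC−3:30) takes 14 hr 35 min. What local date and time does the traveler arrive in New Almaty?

17:00 on July 27

Convert departure to UTC: 16:00 − 10:00 = 06:00 UTC on Jul 25.
Add 6 hours and 10 minutes leg 1 → 12:10 UTC.
Add 1 hour and 3 minutes layover in Ravensport → 13:13 UTC.
Add 14 hours and 19 minutes leg 2 → 03:32 UTC (Jul 26).
Add 5 hours 20 minutes layover in Anchorage → 08:52 UTC.
Add 13 hours and 50 minutes leg 3 → 22:42 UTC.
Add 7 hours 13 minutes layover in Noumea → 05:55 UTC (Jul 27).
Add 14 hours 35 minutes leg 4 → 20:30 UTC.
New Almaty is UTC−3:30, so local arrival = 20:30 − 3:30 = 17:00 on Jul 27.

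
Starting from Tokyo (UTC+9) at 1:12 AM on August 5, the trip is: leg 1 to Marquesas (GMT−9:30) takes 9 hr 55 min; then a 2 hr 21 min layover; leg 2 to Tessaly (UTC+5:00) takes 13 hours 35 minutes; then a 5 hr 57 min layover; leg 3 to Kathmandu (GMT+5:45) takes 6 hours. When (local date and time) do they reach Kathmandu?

Convert departure to UTC: 1:12 AM − 9:00 = 4:12 PM UTC on Aug 4.
Add 9 hours 55 minutes leg 1 → 2:07 AM UTC (Aug 5).
Add 2 hours 21 minutes layover in Marquesas → 4:28 AM UTC.
Add 13 hours and 35 minutes leg 2 → 6:03 PM UTC.
Add 5 hours 57 minutes layover in Tessaly → 12:00 AM UTC (Aug 6).
Add 6 hours leg 3 → 6:00 AM UTC.
Kathmandu is UTC+5:45, so local arrival = 6:00 AM + 5:45 = 11:45 AM on Aug 6.

11:45 AM on Aug 6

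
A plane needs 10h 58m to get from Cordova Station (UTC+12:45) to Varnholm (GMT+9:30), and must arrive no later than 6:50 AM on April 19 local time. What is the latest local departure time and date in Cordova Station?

Target arrival in UTC: 6:50 AM − 9:30 = 9:20 PM on Apr 18.
Subtract 10 hours 58 minutes → departure 10:22 AM UTC on Apr 18.
Cordova Station is UTC+12:45: 10:22 AM + 12:45 = 11:07 PM on Apr 18.

11:07 PM on April 18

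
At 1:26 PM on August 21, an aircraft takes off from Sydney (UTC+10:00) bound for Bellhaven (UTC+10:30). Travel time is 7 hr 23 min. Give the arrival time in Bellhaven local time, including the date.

Convert departure to UTC: 1:26 PM − 10:00 = 3:26 AM UTC on Aug 21.
Add 7 hours and 23 minutes travel time → 10:49 AM UTC.
Bellhaven is UTC+10:30, so local arrival = 10:49 AM + 10:30 = 9:19 PM on Aug 21.

9:19 PM on Aug 21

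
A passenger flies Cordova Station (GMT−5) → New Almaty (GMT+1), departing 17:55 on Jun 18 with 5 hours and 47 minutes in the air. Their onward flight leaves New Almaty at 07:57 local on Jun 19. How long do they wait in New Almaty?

2 hours 15 minutes

Convert departure to UTC: 17:55 + 5:00 = 22:55 UTC on Jun 18.
Add 5 hours and 47 minutes flight time → 04:42 UTC (Jun 19).
New Almaty is UTC+1:00, so local arrival = 04:42 + 1:00 = 05:42 on Jun 19.
Layover = 07:57 − 05:42 = 2 hours 15 minutes.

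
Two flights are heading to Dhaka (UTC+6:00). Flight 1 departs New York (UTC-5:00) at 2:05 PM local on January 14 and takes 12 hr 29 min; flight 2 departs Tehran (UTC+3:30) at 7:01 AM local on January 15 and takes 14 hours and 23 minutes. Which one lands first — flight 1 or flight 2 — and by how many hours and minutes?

the first, by 10 hours 20 minutes

Flight 1 in UTC: 2:05 PM + 5:00 = 7:05 PM on Jan 14.
+12 hours and 29 minutes → arrive 7:34 AM UTC on Jan 15.
Flight 2 in UTC: 7:01 AM − 3:30 = 3:31 AM on Jan 15.
+14 hours and 23 minutes → arrive 5:54 PM UTC on Jan 15.
Flight 1 lands earlier by 10 hours 20 minutes.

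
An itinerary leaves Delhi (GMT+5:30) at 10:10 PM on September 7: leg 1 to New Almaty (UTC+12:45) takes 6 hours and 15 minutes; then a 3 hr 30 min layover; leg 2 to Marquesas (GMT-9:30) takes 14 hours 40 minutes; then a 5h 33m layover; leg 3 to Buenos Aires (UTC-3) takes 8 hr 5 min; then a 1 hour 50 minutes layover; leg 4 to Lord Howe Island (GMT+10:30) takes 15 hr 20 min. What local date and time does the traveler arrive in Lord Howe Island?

10:23 AM on September 10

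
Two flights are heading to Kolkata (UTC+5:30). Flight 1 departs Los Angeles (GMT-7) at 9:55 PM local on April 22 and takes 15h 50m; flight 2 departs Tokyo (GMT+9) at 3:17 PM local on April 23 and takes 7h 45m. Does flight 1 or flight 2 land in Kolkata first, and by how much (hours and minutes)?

the second, by 6 hours 43 minutes

Flight 1 in UTC: 9:55 PM + 7:00 = 4:55 AM on Apr 23.
+15 hours and 50 minutes → arrive 8:45 PM UTC on Apr 23.
Flight 2 in UTC: 3:17 PM − 9:00 = 6:17 AM on Apr 23.
+7 hours 45 minutes → arrive 2:02 PM UTC on Apr 23.
Flight 2 lands earlier by 6 hours 43 minutes.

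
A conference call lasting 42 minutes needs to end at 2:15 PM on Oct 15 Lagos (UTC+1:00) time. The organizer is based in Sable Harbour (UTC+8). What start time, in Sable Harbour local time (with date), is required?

8:33 PM on Oct 15

Target end time in UTC: 2:15 PM − 1:00 = 1:15 PM on Oct 15.
Subtract 42 minutes → start 12:33 PM UTC on Oct 15.
Sable Harbour is UTC+8:00: 12:33 PM + 8:00 = 8:33 PM on Oct 15.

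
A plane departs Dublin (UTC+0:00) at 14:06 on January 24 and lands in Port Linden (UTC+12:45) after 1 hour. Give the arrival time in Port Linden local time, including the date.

Dublin is at UTC+0, so departure is already 14:06 UTC on Jan 24.
Add 1 hour travel time → 15:06 UTC.
Port Linden is UTC+12:45, so local arrival = 15:06 + 12:45 = 03:51 on Jan 25.

03:51 on January 25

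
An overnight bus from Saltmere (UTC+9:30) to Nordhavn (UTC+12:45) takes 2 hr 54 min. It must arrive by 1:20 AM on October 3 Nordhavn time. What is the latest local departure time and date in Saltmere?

7:11 PM on October 2

Target arrival in UTC: 1:20 AM − 12:45 = 12:35 PM on Oct 2.
Subtract 2 hours and 54 minutes → departure 9:41 AM UTC on Oct 2.
Saltmere is UTC+9:30: 9:41 AM + 9:30 = 7:11 PM on Oct 2.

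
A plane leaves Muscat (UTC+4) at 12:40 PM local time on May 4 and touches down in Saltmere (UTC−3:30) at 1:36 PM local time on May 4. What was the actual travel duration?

Saltmere is 7:30 behind Muscat.
Clock-face elapsed time (ignoring zones) is 56 minutes.
Actual elapsed = 56 minutes + 7:30 = 8 hours 26 minutes.

8 hours 26 minutes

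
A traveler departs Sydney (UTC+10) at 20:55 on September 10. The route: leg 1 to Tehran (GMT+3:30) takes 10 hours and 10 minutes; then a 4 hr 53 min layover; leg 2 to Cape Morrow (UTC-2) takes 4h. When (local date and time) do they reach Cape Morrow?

03:58 on September 11

Convert departure to UTC: 20:55 − 10:00 = 10:55 UTC on Sep 10.
Add 10 hours and 10 minutes leg 1 → 21:05 UTC.
Add 4 hours and 53 minutes layover in Tehran → 01:58 UTC (Sep 11).
Add 4 hours leg 2 → 05:58 UTC.
Cape Morrow is UTC−2:00, so local arrival = 05:58 − 2:00 = 03:58 on Sep 11.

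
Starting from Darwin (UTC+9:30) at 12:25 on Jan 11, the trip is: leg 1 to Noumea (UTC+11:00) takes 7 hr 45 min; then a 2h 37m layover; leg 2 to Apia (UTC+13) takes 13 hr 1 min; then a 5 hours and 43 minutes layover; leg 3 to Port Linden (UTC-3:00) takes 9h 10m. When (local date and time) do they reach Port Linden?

14:11 on January 12

Convert departure to UTC: 12:25 − 9:30 = 02:55 UTC on Jan 11.
Add 7 hours 45 minutes leg 1 → 10:40 UTC.
Add 2 hours and 37 minutes layover in Noumea → 13:17 UTC.
Add 13 hours 1 minute leg 2 → 02:18 UTC (Jan 12).
Add 5 hours and 43 minutes layover in Apia → 08:01 UTC.
Add 9 hours 10 minutes leg 3 → 17:11 UTC.
Port Linden is UTC−3:00, so local arrival = 17:11 − 3:00 = 14:11 on Jan 12.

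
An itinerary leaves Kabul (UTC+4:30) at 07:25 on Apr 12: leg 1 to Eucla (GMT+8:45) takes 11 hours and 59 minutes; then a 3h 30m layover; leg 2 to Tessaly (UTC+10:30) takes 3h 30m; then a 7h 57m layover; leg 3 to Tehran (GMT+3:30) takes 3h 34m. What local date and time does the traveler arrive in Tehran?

12:55 on Apr 13

Convert departure to UTC: 07:25 − 4:30 = 02:55 UTC on Apr 12.
Add 11 hours and 59 minutes leg 1 → 14:54 UTC.
Add 3 hours and 30 minutes layover in Eucla → 18:24 UTC.
Add 3 hours 30 minutes leg 2 → 21:54 UTC.
Add 7 hours 57 minutes layover in Tessaly → 05:51 UTC (Apr 13).
Add 3 hours 34 minutes leg 3 → 09:25 UTC.
Tehran is UTC+3:30, so local arrival = 09:25 + 3:30 = 12:55 on Apr 13.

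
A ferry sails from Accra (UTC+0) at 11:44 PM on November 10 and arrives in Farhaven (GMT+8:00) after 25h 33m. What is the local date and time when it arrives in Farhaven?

9:17 AM on November 12

Farhaven is 8:00 ahead of Accra.
After 25 hours 33 minutes it is 1:17 AM (Nov 12) in Accra.
Shift by the zone difference: 1:17 AM + 8:00 = 9:17 AM on Nov 12 in Farhaven.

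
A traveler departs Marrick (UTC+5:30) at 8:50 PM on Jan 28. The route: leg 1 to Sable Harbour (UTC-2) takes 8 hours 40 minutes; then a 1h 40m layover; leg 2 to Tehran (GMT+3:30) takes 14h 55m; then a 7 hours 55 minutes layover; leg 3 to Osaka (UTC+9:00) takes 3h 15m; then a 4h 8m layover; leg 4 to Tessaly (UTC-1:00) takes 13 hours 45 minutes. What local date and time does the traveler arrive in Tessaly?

Convert departure to UTC: 8:50 PM − 5:30 = 3:20 PM UTC on Jan 28.
Add 8 hours 40 minutes leg 1 → 12:00 AM UTC (Jan 29).
Add 1 hour and 40 minutes layover in Sable Harbour → 1:40 AM UTC.
Add 14 hours 55 minutes leg 2 → 4:35 PM UTC.
Add 7 hours and 55 minutes layover in Tehran → 12:30 AM UTC (Jan 30).
Add 3 hours 15 minutes leg 3 → 3:45 AM UTC.
Add 4 hours and 8 minutes layover in Osaka → 7:53 AM UTC.
Add 13 hours and 45 minutes leg 4 → 9:38 PM UTC.
Tessaly is UTC−1:00, so local arrival = 9:38 PM − 1:00 = 8:38 PM on Jan 30.

8:38 PM on Jan 30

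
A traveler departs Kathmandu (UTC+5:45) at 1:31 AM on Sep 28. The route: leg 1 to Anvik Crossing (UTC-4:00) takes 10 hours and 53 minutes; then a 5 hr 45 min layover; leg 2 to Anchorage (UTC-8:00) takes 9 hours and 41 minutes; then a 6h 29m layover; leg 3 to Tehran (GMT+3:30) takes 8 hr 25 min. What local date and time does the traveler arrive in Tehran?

Convert departure to UTC: 1:31 AM − 5:45 = 7:46 PM UTC on Sep 27.
Add 10 hours and 53 minutes leg 1 → 6:39 AM UTC (Sep 28).
Add 5 hours and 45 minutes layover in Anvik Crossing → 12:24 PM UTC.
Add 9 hours 41 minutes leg 2 → 10:05 PM UTC.
Add 6 hours 29 minutes layover in Anchorage → 4:34 AM UTC (Sep 29).
Add 8 hours 25 minutes leg 3 → 12:59 PM UTC.
Tehran is UTC+3:30, so local arrival = 12:59 PM + 3:30 = 4:29 PM on Sep 29.

4:29 PM on September 29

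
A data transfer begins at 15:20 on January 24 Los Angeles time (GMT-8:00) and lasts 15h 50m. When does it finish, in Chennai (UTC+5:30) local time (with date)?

20:40 on January 25

Convert start to UTC: 15:20 + 8:00 = 23:20 UTC on Jan 24.
Add 15 hours and 50 minutes duration → 15:10 UTC (Jan 25).
Chennai is UTC+5:30, so local end time = 15:10 + 5:30 = 20:40 on Jan 25.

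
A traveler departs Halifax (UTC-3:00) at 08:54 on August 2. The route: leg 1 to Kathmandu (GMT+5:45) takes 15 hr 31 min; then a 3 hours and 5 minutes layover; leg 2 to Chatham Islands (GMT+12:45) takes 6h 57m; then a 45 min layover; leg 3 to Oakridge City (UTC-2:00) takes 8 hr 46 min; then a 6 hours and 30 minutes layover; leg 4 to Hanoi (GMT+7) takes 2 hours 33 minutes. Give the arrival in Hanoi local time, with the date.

15:01 on August 4

Convert departure to UTC: 08:54 + 3:00 = 11:54 UTC on Aug 2.
Add 15 hours and 31 minutes leg 1 → 03:25 UTC (Aug 3).
Add 3 hours and 5 minutes layover in Kathmandu → 06:30 UTC.
Add 6 hours 57 minutes leg 2 → 13:27 UTC.
Add 45 minutes layover in Chatham Islands → 14:12 UTC.
Add 8 hours 46 minutes leg 3 → 22:58 UTC.
Add 6 hours and 30 minutes layover in Oakridge City → 05:28 UTC (Aug 4).
Add 2 hours 33 minutes leg 4 → 08:01 UTC.
Hanoi is UTC+7:00, so local arrival = 08:01 + 7:00 = 15:01 on Aug 4.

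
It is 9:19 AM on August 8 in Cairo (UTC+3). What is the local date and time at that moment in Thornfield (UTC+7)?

Thornfield is 4:00 ahead of Cairo.
Shift by the zone difference: 9:19 AM + 4:00 = 1:19 PM on Aug 8 in Thornfield.

1:19 PM on Aug 8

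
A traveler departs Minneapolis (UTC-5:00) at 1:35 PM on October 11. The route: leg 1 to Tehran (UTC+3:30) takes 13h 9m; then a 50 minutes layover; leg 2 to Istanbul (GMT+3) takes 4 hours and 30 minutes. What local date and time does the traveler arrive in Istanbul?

Convert departure to UTC: 1:35 PM + 5:00 = 6:35 PM UTC on Oct 11.
Add 13 hours 9 minutes leg 1 → 7:44 AM UTC (Oct 12).
Add 50 minutes layover in Tehran → 8:34 AM UTC.
Add 4 hours 30 minutes leg 2 → 1:04 PM UTC.
Istanbul is UTC+3:00, so local arrival = 1:04 PM + 3:00 = 4:04 PM on Oct 12.

4:04 PM on October 12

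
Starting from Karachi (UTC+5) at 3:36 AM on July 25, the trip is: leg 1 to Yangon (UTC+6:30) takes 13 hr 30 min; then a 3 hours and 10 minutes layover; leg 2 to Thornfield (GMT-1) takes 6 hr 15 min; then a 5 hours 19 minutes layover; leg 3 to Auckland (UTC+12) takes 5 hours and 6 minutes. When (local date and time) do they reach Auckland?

7:56 PM on July 26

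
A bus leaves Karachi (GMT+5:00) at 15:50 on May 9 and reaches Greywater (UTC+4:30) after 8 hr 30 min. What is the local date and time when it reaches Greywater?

Convert departure to UTC: 15:50 − 5:00 = 10:50 UTC on May 9.
Add 8 hours and 30 minutes travel time → 19:20 UTC.
Greywater is UTC+4:30, so local arrival = 19:20 + 4:30 = 23:50 on May 9.

23:50 on May 9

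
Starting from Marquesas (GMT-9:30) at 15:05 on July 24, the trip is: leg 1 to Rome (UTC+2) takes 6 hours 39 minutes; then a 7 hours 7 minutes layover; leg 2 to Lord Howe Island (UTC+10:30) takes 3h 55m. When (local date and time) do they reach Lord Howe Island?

Convert departure to UTC: 15:05 + 9:30 = 00:35 UTC on Jul 25.
Add 6 hours 39 minutes leg 1 → 07:14 UTC.
Add 7 hours and 7 minutes layover in Rome → 14:21 UTC.
Add 3 hours 55 minutes leg 2 → 18:16 UTC.
Lord Howe Island is UTC+10:30, so local arrival = 18:16 + 10:30 = 04:46 on Jul 26.

04:46 on Jul 26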